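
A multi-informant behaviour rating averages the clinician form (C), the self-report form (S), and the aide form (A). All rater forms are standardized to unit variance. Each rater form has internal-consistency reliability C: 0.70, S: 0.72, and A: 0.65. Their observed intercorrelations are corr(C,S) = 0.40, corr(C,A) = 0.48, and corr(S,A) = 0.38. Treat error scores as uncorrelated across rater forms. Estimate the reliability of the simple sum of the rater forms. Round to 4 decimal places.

0.8315

Var(C+S+A) = 3 + 2·[0.40 + 0.48 + 0.38] = 3 + 2.52 = 5.52.
Under uncorrelated errors the observed covariances equal the true-score covariances, so only the own-variance terms attenuate.
True-score variance = [0.70 + 0.72 + 0.65] + 2.52 = 2.07 + 2.52 = 4.59.
Reliability = 4.59 / 5.52 = 0.8315.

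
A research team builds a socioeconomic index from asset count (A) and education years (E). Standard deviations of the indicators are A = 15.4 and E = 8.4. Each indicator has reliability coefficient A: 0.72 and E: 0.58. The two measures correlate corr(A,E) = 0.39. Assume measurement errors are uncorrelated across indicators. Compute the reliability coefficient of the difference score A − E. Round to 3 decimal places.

0.536

Var(A−E) = 15.4² + 8.4² − 2·15.4·8.4·0.39 = 307.72 − 100.901 = 206.819.
Because errors are independent across components, Cov(Tᵢ,Tⱼ) = Cov(Xᵢ,Xⱼ); the off-diagonal part of the true-score variance is the same as above.
True-score variance = [15.4²·0.72 + 8.4²·0.58] − 100.901 = 211.68 − 100.901 = 110.779.
Reliability = 110.779 / 206.819 = 0.536.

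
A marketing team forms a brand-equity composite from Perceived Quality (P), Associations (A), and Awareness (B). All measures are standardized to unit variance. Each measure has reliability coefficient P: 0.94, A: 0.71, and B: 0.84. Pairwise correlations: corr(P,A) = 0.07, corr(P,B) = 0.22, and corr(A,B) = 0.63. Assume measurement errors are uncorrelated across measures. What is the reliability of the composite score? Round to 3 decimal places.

Var(P+A+B) = 3 + 2·[0.07 + 0.22 + 0.63] = 3 + 1.84 = 4.84.
With uncorrelated errors the cross-covariances are all true-score covariance, so they carry over unchanged; only the diagonal terms shrink to ρᵢσᵢ².
True-score variance = [0.94 + 0.71 + 0.84] + 1.84 = 2.49 + 1.84 = 4.33.
Reliability = 4.33 / 4.84 = 0.895.

0.895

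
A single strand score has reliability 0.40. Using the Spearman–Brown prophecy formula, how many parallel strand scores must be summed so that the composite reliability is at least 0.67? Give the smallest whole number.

4

k ≥ ρ*(1−ρ₁)/(ρ₁(1−ρ*)) = 0.67·0.60 / (0.40·0.33) = 3.045.
Smallest integer k = 4.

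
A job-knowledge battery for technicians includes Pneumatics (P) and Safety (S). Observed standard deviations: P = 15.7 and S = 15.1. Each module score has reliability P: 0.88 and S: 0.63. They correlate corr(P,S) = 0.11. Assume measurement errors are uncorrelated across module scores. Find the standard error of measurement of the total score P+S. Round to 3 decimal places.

Var(total) = 474.5 + 52.1554 = 526.655.
True-score variance = 360.558 + 52.1554 = 412.713, so reliability = 0.7836.
Error variance = 526.655 − 412.713 = 113.942; SEM = √113.942 = 10.674.

10.674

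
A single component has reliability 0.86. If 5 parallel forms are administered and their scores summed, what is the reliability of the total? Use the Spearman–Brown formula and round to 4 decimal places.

0.9685

ρ_k = kρ / (1 + (k−1)ρ) = 5·0.86 / (1 + 4·0.86) = 4.300 / 4.440 = 0.9685.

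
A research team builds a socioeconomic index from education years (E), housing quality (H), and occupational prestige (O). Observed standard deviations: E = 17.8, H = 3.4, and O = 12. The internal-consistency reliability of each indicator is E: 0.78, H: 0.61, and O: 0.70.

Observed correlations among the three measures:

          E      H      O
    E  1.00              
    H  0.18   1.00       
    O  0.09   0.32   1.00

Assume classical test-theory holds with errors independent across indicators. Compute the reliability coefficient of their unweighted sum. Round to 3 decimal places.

Var(E+H+O) = 17.8² + 3.4² + 12² + 2·[17.8·3.4·0.18 + 17.8·12·0.09 + 3.4·12·0.32] = 472.4 + 86.3472 = 558.747.
Because errors are independent across components, Cov(Tᵢ,Tⱼ) = Cov(Xᵢ,Xⱼ); the off-diagonal part of the true-score variance is the same as above.
True-score variance = [17.8²·0.78 + 3.4²·0.61 + 12²·0.70] + 86.3472 = 354.987 + 86.3472 = 441.334.
Reliability = 441.334 / 558.747 = 0.790.

0.790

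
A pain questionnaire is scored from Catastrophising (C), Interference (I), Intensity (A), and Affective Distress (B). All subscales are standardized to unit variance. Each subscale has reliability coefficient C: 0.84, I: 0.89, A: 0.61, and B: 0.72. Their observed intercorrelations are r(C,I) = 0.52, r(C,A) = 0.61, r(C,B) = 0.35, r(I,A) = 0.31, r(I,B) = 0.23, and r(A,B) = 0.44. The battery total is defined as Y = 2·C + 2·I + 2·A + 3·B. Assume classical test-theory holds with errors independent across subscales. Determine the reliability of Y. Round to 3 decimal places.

0.885

Var(Y) = 2² + 2² + 2² + 3² + 2·[4·0.52 + 4·0.61 + 6·0.35 + 4·0.31 + 6·0.23 + 6·0.44] = 21 + 23.76 = 44.76.
Because errors are independent across components, Cov(Tᵢ,Tⱼ) = Cov(Xᵢ,Xⱼ); the off-diagonal part of the true-score variance is the same as above.
True-score variance = [2²·0.84 + 2²·0.89 + 2²·0.61 + 3²·0.72] + 23.76 = 15.84 + 23.76 = 39.6.
Reliability = 39.6 / 44.76 = 0.885.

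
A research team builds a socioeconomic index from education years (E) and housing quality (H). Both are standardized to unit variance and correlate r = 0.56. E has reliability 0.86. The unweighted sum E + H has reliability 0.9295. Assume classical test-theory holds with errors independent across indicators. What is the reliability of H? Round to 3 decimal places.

0.920

Var(E+H) = 2 + 2·0.56 = 3.120.
True-score variance = ρ_E + ρ_H + 2·0.56, so 0.9295 = (0.86 + ρ_H + 1.12) / 3.120.
ρ_H = 0.9295·3.120 − 0.86 − 1.12 = 0.920.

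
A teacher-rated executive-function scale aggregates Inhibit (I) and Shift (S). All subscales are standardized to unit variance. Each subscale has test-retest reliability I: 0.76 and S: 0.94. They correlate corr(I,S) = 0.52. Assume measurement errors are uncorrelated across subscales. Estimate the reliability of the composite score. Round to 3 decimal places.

Var(I+S) = 2 + 2·[0.52] = 2 + 1.04 = 3.04.
Under uncorrelated errors the observed covariances equal the true-score covariances, so only the own-variance terms attenuate.
True-score variance = [0.76 + 0.94] + 1.04 = 1.7 + 1.04 = 2.74.
Reliability = 2.74 / 3.04 = 0.901.

0.901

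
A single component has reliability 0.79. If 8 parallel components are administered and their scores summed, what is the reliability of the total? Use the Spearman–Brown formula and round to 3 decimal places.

0.968

ρ_k = kρ / (1 + (k−1)ρ) = 8·0.79 / (1 + 7·0.79) = 6.320 / 6.530 = 0.968.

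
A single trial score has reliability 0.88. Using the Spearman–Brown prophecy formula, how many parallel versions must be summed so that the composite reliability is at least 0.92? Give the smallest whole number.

k ≥ ρ*(1−ρ₁)/(ρ₁(1−ρ*)) = 0.92·0.12 / (0.88·0.08) = 1.568.
Smallest integer k = 2.

2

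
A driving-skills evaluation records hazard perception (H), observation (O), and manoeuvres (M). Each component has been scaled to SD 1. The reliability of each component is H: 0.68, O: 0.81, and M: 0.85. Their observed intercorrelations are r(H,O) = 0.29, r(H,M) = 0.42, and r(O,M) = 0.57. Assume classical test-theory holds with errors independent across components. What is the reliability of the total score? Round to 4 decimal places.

Var(H+O+M) = 3 + 2·[0.29 + 0.42 + 0.57] = 3 + 2.56 = 5.56.
Under uncorrelated errors the observed covariances equal the true-score covariances, so only the own-variance terms attenuate.
True-score variance = [0.68 + 0.81 + 0.85] + 2.56 = 2.34 + 2.56 = 4.9.
Reliability = 4.9 / 5.56 = 0.8813.

0.8813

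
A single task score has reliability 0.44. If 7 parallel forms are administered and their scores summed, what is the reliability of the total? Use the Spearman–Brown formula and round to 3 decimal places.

ρ_k = kρ / (1 + (k−1)ρ) = 7·0.44 / (1 + 6·0.44) = 3.080 / 3.640 = 0.846.

0.846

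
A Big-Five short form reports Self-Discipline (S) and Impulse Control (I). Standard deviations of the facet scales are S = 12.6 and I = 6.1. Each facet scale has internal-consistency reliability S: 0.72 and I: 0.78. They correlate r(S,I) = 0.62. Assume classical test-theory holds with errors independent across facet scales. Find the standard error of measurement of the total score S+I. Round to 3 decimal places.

7.255

Var(total) = 195.97 + 95.3064 = 291.276.
True-score variance = 143.331 + 95.3064 = 238.637, so reliability = 0.8193.
Error variance = 291.276 − 238.637 = 52.639; SEM = √52.639 = 7.255.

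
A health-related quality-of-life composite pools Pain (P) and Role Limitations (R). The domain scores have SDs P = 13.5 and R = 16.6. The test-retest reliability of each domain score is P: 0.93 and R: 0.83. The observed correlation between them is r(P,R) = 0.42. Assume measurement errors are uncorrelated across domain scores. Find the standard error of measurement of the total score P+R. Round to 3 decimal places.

7.720

Var(total) = 457.81 + 188.244 = 646.054.
True-score variance = 398.207 + 188.244 = 586.451, so reliability = 0.9077.
Error variance = 646.054 − 586.451 = 59.6027; SEM = √59.6027 = 7.720.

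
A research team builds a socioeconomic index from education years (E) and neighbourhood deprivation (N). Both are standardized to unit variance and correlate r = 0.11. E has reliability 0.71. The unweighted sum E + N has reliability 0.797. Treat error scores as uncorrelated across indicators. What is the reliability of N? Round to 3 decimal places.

0.839

Var(E+N) = 2 + 2·0.11 = 2.220.
True-score variance = ρ_E + ρ_N + 2·0.11, so 0.797 = (0.71 + ρ_N + 0.22) / 2.220.
ρ_N = 0.797·2.220 − 0.71 − 0.22 = 0.839.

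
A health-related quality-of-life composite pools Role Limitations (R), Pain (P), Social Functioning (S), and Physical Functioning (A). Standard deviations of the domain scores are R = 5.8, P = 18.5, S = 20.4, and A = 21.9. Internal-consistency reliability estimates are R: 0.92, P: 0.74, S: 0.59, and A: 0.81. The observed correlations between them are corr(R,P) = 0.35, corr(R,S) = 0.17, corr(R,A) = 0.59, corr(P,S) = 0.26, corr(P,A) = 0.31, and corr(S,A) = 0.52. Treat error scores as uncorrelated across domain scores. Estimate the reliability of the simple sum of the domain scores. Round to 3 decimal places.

Var(R+P+S+A) = 5.8² + 18.5² + 20.4² + 21.9² + 2·[5.8·18.5·0.35 + 5.8·20.4·0.17 + 5.8·21.9·0.59 + 18.5·20.4·0.26 + 18.5·21.9·0.31 + 20.4·21.9·0.52] = 1271.66 + 1177.29 = 2448.95.
With uncorrelated errors the cross-covariances are all true-score covariance, so they carry over unchanged; only the diagonal terms shrink to ρᵢσᵢ².
True-score variance = [5.8²·0.92 + 18.5²·0.74 + 20.4²·0.59 + 21.9²·0.81] + 1177.29 = 918.232 + 1177.29 = 2095.53.
Reliability = 2095.53 / 2448.95 = 0.856.

0.856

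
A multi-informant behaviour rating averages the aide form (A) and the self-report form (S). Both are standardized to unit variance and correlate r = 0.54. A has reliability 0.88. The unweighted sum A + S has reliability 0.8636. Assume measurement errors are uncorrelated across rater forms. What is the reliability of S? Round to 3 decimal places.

Var(A+S) = 2 + 2·0.54 = 3.080.
True-score variance = ρ_A + ρ_S + 2·0.54, so 0.8636 = (0.88 + ρ_S + 1.08) / 3.080.
ρ_S = 0.8636·3.080 − 0.88 − 1.08 = 0.700.

0.700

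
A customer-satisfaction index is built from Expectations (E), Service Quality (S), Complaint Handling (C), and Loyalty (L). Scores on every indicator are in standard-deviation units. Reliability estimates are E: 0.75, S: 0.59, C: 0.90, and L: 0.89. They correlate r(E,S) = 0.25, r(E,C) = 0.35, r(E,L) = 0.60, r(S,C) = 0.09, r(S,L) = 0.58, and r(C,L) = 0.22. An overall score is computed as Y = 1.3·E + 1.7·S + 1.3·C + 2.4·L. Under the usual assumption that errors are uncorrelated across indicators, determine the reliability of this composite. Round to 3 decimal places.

0.902

Var(Y) = 1.3² + 1.7² + 1.3² + 2.4² + 2·[2.21·0.25 + 1.69·0.35 + 3.12·0.60 + 2.21·0.09 + 4.08·0.58 + 3.12·0.22] = 12.03 + 12.5354 = 24.5654.
Because errors are independent across components, Cov(Tᵢ,Tⱼ) = Cov(Xᵢ,Xⱼ); the off-diagonal part of the true-score variance is the same as above.
True-score variance = [1.3²·0.75 + 1.7²·0.59 + 1.3²·0.90 + 2.4²·0.89] + 12.5354 = 9.62 + 12.5354 = 22.1554.
Reliability = 22.1554 / 24.5654 = 0.902.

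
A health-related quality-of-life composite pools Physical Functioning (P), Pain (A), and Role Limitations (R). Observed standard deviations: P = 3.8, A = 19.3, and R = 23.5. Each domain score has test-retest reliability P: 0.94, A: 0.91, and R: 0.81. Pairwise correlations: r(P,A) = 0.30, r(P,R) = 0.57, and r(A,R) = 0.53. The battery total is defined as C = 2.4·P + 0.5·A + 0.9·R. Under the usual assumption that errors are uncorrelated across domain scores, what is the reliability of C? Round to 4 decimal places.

0.9116

Var(C) = 2.4²·3.8² + 0.5²·19.3² + 0.9²·23.5² + 2·[1.2·3.8·19.3·0.30 + 2.16·3.8·23.5·0.57 + 0.45·19.3·23.5·0.53] = 623.619 + 489.04 = 1112.66.
With uncorrelated errors the cross-covariances are all true-score covariance, so they carry over unchanged; only the diagonal terms shrink to ρᵢσᵢ².
True-score variance = [2.4²·3.8²·0.94 + 0.5²·19.3²·0.91 + 0.9²·23.5²·0.81] + 489.04 = 525.257 + 489.04 = 1014.3.
Reliability = 1014.3 / 1112.66 = 0.9116.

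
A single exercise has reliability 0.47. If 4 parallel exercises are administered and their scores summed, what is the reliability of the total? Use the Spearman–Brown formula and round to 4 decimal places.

ρ_k = kρ / (1 + (k−1)ρ) = 4·0.47 / (1 + 3·0.47) = 1.880 / 2.410 = 0.7801.

0.7801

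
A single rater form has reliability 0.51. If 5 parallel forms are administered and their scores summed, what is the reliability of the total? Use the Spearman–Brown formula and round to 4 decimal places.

0.8388

ρ_k = kρ / (1 + (k−1)ρ) = 5·0.51 / (1 + 4·0.51) = 2.550 / 3.040 = 0.8388.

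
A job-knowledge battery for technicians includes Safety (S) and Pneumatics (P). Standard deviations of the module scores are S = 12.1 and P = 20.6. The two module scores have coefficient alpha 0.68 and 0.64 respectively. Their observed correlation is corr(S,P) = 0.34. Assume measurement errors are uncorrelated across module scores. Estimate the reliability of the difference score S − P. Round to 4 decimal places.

Var(S−P) = 12.1² + 20.6² − 2·12.1·20.6·0.34 = 570.77 − 169.497 = 401.273.
Because errors are independent across components, Cov(Tᵢ,Tⱼ) = Cov(Xᵢ,Xⱼ); the off-diagonal part of the true-score variance is the same as above.
True-score variance = [12.1²·0.68 + 20.6²·0.64] − 169.497 = 371.149 − 169.497 = 201.652.
Reliability = 201.652 / 401.273 = 0.5025.

0.5025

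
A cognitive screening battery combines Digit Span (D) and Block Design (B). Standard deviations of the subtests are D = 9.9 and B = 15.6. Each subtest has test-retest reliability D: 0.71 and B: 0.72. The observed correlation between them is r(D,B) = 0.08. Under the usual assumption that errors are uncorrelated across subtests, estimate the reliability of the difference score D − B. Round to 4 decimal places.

Var(D−B) = 9.9² + 15.6² − 2·9.9·15.6·0.08 = 341.37 − 24.7104 = 316.66.
Under uncorrelated errors the observed covariances equal the true-score covariances, so only the own-variance terms attenuate.
True-score variance = [9.9²·0.71 + 15.6²·0.72] − 24.7104 = 244.806 − 24.7104 = 220.096.
Reliability = 220.096 / 316.66 = 0.6951.

0.6951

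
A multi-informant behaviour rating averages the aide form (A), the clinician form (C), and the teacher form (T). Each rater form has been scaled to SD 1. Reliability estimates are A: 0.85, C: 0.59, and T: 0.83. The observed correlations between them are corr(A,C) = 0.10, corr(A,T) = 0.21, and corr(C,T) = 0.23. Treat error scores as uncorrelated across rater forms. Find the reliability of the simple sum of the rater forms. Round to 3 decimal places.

Var(A+C+T) = 3 + 2·[0.10 + 0.21 + 0.23] = 3 + 1.08 = 4.08.
Under uncorrelated errors the observed covariances equal the true-score covariances, so only the own-variance terms attenuate.
True-score variance = [0.85 + 0.59 + 0.83] + 1.08 = 2.27 + 1.08 = 3.35.
Reliability = 3.35 / 4.08 = 0.821.

0.821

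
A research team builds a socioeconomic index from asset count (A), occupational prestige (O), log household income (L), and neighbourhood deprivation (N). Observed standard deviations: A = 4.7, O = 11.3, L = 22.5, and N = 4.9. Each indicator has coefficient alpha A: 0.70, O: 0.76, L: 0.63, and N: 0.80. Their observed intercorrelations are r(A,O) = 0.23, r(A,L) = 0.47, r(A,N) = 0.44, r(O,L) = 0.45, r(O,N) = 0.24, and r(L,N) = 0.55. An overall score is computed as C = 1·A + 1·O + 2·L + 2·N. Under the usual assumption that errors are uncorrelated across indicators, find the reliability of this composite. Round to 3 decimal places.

Var(C) = 4.7² + 11.3² + 2²·22.5² + 2²·4.9² + 2·[4.7·11.3·0.23 + 2·4.7·22.5·0.47 + 2·4.7·4.9·0.44 + 2·11.3·22.5·0.45 + 2·11.3·4.9·0.24 + 4·22.5·4.9·0.55] = 2270.82 + 1259.68 = 3530.5.
Because errors are independent across components, Cov(Tᵢ,Tⱼ) = Cov(Xᵢ,Xⱼ); the off-diagonal part of the true-score variance is the same as above.
True-score variance = [4.7²·0.70 + 11.3²·0.76 + 2²·22.5²·0.63 + 2²·4.9²·0.80] + 1259.68 = 1465.09 + 1259.68 = 2724.77.
Reliability = 2724.77 / 3530.5 = 0.772.

0.772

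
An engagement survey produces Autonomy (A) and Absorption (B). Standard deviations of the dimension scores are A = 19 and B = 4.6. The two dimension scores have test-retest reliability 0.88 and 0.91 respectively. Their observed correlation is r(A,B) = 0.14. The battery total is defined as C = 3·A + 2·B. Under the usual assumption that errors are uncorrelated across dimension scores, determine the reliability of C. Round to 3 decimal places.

Var(C) = 3²·19² + 2²·4.6² + 2·[6·19·4.6·0.14] = 3333.64 + 146.832 = 3480.47.
Under uncorrelated errors the observed covariances equal the true-score covariances, so only the own-variance terms attenuate.
True-score variance = [3²·19²·0.88 + 2²·4.6²·0.91] + 146.832 = 2936.14 + 146.832 = 3082.97.
Reliability = 3082.97 / 3480.47 = 0.886.

0.886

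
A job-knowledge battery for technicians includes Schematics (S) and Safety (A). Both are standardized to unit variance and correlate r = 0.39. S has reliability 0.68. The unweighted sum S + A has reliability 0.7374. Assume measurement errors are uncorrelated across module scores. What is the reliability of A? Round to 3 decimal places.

0.590

Var(S+A) = 2 + 2·0.39 = 2.780.
True-score variance = ρ_S + ρ_A + 2·0.39, so 0.7374 = (0.68 + ρ_A + 0.78) / 2.780.
ρ_A = 0.7374·2.780 − 0.68 − 0.78 = 0.590.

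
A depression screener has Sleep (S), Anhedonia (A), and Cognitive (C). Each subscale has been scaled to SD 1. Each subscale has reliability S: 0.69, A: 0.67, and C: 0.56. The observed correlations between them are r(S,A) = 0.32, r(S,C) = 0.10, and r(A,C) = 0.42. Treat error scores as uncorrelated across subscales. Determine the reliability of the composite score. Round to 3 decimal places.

0.769

Var(S+A+C) = 3 + 2·[0.32 + 0.10 + 0.42] = 3 + 1.68 = 4.68.
Because errors are independent across components, Cov(Tᵢ,Tⱼ) = Cov(Xᵢ,Xⱼ); the off-diagonal part of the true-score variance is the same as above.
True-score variance = [0.69 + 0.67 + 0.56] + 1.68 = 1.92 + 1.68 = 3.6.
Reliability = 3.6 / 4.68 = 0.769.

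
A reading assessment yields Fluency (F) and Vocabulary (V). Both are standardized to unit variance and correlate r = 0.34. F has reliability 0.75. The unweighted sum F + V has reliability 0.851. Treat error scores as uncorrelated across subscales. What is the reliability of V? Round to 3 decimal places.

Var(F+V) = 2 + 2·0.34 = 2.680.
True-score variance = ρ_F + ρ_V + 2·0.34, so 0.851 = (0.75 + ρ_V + 0.68) / 2.680.
ρ_V = 0.851·2.680 − 0.75 − 0.68 = 0.851.

0.851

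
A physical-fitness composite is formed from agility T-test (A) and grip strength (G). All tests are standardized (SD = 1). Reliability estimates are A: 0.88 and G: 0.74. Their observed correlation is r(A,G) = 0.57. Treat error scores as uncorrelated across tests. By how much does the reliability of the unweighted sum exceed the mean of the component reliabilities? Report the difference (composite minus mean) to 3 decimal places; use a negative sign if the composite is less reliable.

Var(sum) = 2 + 1.14 = 3.14; true-score variance = 1.62 + 1.14 = 2.76; composite reliability = 0.8790.
Mean component reliability = 0.8100.
Difference = 0.8790 − 0.8100 = 0.069.

0.069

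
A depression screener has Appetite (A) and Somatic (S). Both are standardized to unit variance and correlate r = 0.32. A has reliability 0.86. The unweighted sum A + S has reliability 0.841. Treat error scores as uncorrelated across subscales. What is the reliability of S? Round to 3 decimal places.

Var(A+S) = 2 + 2·0.32 = 2.640.
True-score variance = ρ_A + ρ_S + 2·0.32, so 0.841 = (0.86 + ρ_S + 0.64) / 2.640.
ρ_S = 0.841·2.640 − 0.86 − 0.64 = 0.720.

0.720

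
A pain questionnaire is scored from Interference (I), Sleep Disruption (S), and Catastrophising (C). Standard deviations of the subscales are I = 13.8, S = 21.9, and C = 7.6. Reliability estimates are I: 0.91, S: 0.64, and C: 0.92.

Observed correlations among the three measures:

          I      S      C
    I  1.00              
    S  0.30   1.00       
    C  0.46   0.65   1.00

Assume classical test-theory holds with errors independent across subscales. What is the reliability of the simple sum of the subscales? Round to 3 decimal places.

Var(I+S+C) = 13.8² + 21.9² + 7.6² + 2·[13.8·21.9·0.30 + 13.8·7.6·0.46 + 21.9·7.6·0.65] = 727.81 + 494.194 = 1222.
Because errors are independent across components, Cov(Tᵢ,Tⱼ) = Cov(Xᵢ,Xⱼ); the off-diagonal part of the true-score variance is the same as above.
True-score variance = [13.8²·0.91 + 21.9²·0.64 + 7.6²·0.92] + 494.194 = 533.39 + 494.194 = 1027.58.
Reliability = 1027.58 / 1222 = 0.841.

0.841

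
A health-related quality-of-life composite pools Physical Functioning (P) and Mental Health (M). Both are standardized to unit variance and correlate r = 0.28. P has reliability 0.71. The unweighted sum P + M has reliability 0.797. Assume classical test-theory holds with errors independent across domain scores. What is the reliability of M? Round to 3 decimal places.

Var(P+M) = 2 + 2·0.28 = 2.560.
True-score variance = ρ_P + ρ_M + 2·0.28, so 0.797 = (0.71 + ρ_M + 0.56) / 2.560.
ρ_M = 0.797·2.560 − 0.71 − 0.56 = 0.770.

0.770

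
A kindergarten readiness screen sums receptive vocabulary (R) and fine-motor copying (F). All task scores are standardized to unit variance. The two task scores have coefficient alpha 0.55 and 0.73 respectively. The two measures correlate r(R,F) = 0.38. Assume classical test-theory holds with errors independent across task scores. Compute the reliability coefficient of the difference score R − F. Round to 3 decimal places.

Var(R−F) = 1 + 1 − 2·0.38 = 2 − 0.76 = 1.24.
Under uncorrelated errors the observed covariances equal the true-score covariances, so only the own-variance terms attenuate.
True-score variance = [0.55 + 0.73] − 0.76 = 1.28 − 0.76 = 0.52.
Reliability = 0.52 / 1.24 = 0.419.

0.419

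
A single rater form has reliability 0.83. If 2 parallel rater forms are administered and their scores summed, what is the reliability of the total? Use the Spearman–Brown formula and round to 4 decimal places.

ρ_k = kρ / (1 + (k−1)ρ) = 2·0.83 / (1 + 1·0.83) = 1.660 / 1.830 = 0.9071.

0.9071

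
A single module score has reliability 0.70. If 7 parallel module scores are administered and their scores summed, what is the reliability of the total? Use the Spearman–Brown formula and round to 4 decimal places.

0.9423

ρ_k = kρ / (1 + (k−1)ρ) = 7·0.70 / (1 + 6·0.70) = 4.900 / 5.200 = 0.9423.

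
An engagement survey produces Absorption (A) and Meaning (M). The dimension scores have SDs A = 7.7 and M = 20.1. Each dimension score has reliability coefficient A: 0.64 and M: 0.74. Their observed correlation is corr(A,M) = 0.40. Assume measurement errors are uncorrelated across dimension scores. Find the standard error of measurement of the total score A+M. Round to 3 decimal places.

Var(total) = 463.3 + 123.816 = 587.116.
True-score variance = 336.913 + 123.816 = 460.729, so reliability = 0.7847.
Error variance = 587.116 − 460.729 = 126.387; SEM = √126.387 = 11.242.

11.242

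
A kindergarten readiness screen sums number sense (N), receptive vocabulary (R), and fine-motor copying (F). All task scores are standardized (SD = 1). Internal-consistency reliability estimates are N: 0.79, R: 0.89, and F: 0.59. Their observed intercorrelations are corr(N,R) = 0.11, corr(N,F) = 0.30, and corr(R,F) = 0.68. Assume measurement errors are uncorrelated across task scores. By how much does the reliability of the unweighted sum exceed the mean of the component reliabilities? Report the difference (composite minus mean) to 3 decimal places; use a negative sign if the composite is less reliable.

Var(sum) = 3 + 2.18 = 5.18; true-score variance = 2.27 + 2.18 = 4.45; composite reliability = 0.8591.
Mean component reliability = 0.7567.
Difference = 0.8591 − 0.7567 = 0.102.

0.102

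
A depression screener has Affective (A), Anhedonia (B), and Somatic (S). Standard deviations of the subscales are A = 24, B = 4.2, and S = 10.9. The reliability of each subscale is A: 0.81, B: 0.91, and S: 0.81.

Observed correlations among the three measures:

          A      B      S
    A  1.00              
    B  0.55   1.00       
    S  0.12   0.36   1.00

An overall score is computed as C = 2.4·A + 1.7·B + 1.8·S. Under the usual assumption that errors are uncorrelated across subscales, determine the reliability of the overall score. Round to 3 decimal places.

0.845

Var(C) = 2.4²·24² + 1.7²·4.2² + 1.8²·10.9² + 2·[4.08·24·4.2·0.55 + 4.32·24·10.9·0.12 + 3.06·4.2·10.9·0.36] = 3753.68 + 824.48 = 4578.16.
With uncorrelated errors the cross-covariances are all true-score covariance, so they carry over unchanged; only the diagonal terms shrink to ρᵢσᵢ².
True-score variance = [2.4²·24²·0.81 + 1.7²·4.2²·0.91 + 1.8²·10.9²·0.81] + 824.48 = 3045.58 + 824.48 = 3870.06.
Reliability = 3870.06 / 4578.16 = 0.845.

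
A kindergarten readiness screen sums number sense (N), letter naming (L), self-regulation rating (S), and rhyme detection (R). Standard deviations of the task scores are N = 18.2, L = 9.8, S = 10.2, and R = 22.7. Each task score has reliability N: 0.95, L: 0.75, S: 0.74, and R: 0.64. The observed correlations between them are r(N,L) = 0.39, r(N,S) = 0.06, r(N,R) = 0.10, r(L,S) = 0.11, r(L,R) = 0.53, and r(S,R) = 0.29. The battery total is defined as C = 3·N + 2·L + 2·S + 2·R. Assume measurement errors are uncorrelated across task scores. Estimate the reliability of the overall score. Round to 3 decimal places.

0.877

Var(C) = 3²·18.2² + 2²·9.8² + 2²·10.2² + 2²·22.7² + 2·[6·18.2·9.8·0.39 + 6·18.2·10.2·0.06 + 6·18.2·22.7·0.10 + 4·9.8·10.2·0.11 + 4·9.8·22.7·0.53 + 4·10.2·22.7·0.29] = 5842.64 + 3032.52 = 8875.16.
With uncorrelated errors the cross-covariances are all true-score covariance, so they carry over unchanged; only the diagonal terms shrink to ρᵢσᵢ².
True-score variance = [3²·18.2²·0.95 + 2²·9.8²·0.75 + 2²·10.2²·0.74 + 2²·22.7²·0.64] + 3032.52 = 4747.32 + 3032.52 = 7779.84.
Reliability = 7779.84 / 8875.16 = 0.877.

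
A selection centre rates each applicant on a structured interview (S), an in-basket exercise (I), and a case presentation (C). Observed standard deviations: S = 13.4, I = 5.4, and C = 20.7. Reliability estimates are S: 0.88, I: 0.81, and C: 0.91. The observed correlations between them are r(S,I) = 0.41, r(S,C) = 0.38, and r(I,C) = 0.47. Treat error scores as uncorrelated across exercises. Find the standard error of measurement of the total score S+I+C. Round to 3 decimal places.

Var(total) = 637.21 + 375.217 = 1012.43.
True-score variance = 571.558 + 375.217 = 946.775, so reliability = 0.9352.
Error variance = 1012.43 − 946.775 = 65.6517; SEM = √65.6517 = 8.103.

8.103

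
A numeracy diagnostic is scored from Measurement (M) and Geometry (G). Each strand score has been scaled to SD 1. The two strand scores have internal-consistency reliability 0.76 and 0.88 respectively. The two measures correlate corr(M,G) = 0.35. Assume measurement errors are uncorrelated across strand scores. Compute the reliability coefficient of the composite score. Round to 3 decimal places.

Var(M+G) = 2 + 2·[0.35] = 2 + 0.7 = 2.7.
With uncorrelated errors the cross-covariances are all true-score covariance, so they carry over unchanged; only the diagonal terms shrink to ρᵢσᵢ².
True-score variance = [0.76 + 0.88] + 0.7 = 1.64 + 0.7 = 2.34.
Reliability = 2.34 / 2.7 = 0.867.

0.867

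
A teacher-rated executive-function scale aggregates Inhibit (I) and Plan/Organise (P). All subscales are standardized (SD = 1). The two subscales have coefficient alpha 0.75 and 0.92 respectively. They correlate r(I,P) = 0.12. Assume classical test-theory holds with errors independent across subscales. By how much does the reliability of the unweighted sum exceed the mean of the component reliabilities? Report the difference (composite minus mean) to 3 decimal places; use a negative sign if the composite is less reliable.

0.018

Var(sum) = 2 + 0.24 = 2.24; true-score variance = 1.67 + 0.24 = 1.91; composite reliability = 0.8527.
Mean component reliability = 0.8350.
Difference = 0.8527 − 0.8350 = 0.018.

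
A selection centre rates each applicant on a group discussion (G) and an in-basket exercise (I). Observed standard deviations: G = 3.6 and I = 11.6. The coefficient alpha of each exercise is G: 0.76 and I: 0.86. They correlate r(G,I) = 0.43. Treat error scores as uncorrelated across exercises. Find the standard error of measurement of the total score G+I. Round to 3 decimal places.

Var(total) = 147.52 + 35.9136 = 183.434.
True-score variance = 125.571 + 35.9136 = 161.485, so reliability = 0.8803.
Error variance = 183.434 − 161.485 = 21.9488; SEM = √21.9488 = 4.685.

4.685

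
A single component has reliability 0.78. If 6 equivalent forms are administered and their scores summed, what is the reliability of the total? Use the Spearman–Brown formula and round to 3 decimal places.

0.955

ρ_k = kρ / (1 + (k−1)ρ) = 6·0.78 / (1 + 5·0.78) = 4.680 / 4.900 = 0.955.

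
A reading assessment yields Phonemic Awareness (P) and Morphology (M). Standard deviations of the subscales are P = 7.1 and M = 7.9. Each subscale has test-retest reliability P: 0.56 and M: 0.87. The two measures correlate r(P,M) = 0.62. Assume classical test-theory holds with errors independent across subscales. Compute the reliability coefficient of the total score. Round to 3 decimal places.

0.834

Var(P+M) = 7.1² + 7.9² + 2·[7.1·7.9·0.62] = 112.82 + 69.5516 = 182.372.
With uncorrelated errors the cross-covariances are all true-score covariance, so they carry over unchanged; only the diagonal terms shrink to ρᵢσᵢ².
True-score variance = [7.1²·0.56 + 7.9²·0.87] + 69.5516 = 82.5263 + 69.5516 = 152.078.
Reliability = 152.078 / 182.372 = 0.834.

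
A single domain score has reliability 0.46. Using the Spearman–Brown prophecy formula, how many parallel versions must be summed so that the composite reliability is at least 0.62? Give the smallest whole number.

k ≥ ρ*(1−ρ₁)/(ρ₁(1−ρ*)) = 0.62·0.54 / (0.46·0.38) = 1.915.
Smallest integer k = 2.

2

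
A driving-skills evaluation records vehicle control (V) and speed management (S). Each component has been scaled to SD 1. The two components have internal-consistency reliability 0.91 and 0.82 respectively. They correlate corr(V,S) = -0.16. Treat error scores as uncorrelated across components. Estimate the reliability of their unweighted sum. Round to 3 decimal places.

0.839

Var(V+S) = 2 + 2·[(-0.16)] = 2 − 0.32 = 1.68.
Under uncorrelated errors the observed covariances equal the true-score covariances, so only the own-variance terms attenuate.
True-score variance = [0.91 + 0.82] − 0.32 = 1.73 − 0.32 = 1.41.
Reliability = 1.41 / 1.68 = 0.839.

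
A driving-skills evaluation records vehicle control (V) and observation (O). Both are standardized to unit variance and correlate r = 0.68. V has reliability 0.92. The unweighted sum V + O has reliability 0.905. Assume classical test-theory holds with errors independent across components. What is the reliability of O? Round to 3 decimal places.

Var(V+O) = 2 + 2·0.68 = 3.360.
True-score variance = ρ_V + ρ_O + 2·0.68, so 0.905 = (0.92 + ρ_O + 1.36) / 3.360.
ρ_O = 0.905·3.360 − 0.92 − 1.36 = 0.761.

0.761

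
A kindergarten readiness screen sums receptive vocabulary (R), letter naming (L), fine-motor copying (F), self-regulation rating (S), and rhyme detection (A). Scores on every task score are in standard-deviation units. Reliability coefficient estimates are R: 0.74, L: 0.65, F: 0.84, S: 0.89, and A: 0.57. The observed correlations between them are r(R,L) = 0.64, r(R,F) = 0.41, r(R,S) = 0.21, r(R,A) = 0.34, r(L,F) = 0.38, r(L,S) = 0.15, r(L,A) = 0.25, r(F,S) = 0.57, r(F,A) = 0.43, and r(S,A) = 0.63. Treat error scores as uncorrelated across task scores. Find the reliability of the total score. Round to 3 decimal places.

Var(R+L+F+S+A) = 5 + 2·[0.64 + 0.41 + 0.21 + 0.34 + 0.38 + 0.15 + 0.25 + 0.57 + 0.43 + 0.63] = 5 + 8.02 = 13.02.
Under uncorrelated errors the observed covariances equal the true-score covariances, so only the own-variance terms attenuate.
True-score variance = [0.74 + 0.65 + 0.84 + 0.89 + 0.57] + 8.02 = 3.69 + 8.02 = 11.71.
Reliability = 11.71 / 13.02 = 0.899.

0.899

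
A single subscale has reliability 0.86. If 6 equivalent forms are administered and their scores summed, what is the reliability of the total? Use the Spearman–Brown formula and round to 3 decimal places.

ρ_k = kρ / (1 + (k−1)ρ) = 6·0.86 / (1 + 5·0.86) = 5.160 / 5.300 = 0.974.

0.974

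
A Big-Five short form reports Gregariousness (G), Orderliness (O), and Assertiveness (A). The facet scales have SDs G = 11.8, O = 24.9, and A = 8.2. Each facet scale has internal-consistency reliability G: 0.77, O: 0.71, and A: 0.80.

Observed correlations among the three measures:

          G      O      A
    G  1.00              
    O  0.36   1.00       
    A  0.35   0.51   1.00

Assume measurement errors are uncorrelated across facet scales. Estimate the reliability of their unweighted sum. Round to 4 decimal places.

Var(G+O+A) = 11.8² + 24.9² + 8.2² + 2·[11.8·24.9·0.36 + 11.8·8.2·0.35 + 24.9·8.2·0.51] = 826.49 + 487.546 = 1314.04.
Because errors are independent across components, Cov(Tᵢ,Tⱼ) = Cov(Xᵢ,Xⱼ); the off-diagonal part of the true-score variance is the same as above.
True-score variance = [11.8²·0.77 + 24.9²·0.71 + 8.2²·0.80] + 487.546 = 601.214 + 487.546 = 1088.76.
Reliability = 1088.76 / 1314.04 = 0.8286.

0.8286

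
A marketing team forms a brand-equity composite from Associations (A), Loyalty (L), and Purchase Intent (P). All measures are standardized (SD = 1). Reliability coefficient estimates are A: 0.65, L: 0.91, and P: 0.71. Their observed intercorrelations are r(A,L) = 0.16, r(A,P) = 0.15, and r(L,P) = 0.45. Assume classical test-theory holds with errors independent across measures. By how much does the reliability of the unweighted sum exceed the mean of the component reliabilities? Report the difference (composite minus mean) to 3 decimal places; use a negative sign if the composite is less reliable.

Var(sum) = 3 + 1.52 = 4.52; true-score variance = 2.27 + 1.52 = 3.79; composite reliability = 0.8385.
Mean component reliability = 0.7567.
Difference = 0.8385 − 0.7567 = 0.082.

0.082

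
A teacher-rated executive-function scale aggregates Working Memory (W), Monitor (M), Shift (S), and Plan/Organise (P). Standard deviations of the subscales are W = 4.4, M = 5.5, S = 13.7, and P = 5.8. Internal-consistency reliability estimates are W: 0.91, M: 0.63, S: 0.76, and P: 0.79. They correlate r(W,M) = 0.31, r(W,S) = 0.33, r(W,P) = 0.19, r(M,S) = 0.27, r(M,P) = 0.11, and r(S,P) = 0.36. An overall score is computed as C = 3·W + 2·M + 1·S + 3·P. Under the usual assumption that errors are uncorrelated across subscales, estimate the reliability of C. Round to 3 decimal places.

0.877

Var(C) = 3²·4.4² + 2²·5.5² + 13.7² + 3²·5.8² + 2·[6·4.4·5.5·0.31 + 3·4.4·13.7·0.33 + 9·4.4·5.8·0.19 + 2·5.5·13.7·0.27 + 6·5.5·5.8·0.11 + 3·13.7·5.8·0.36] = 785.69 + 591.776 = 1377.47.
Under uncorrelated errors the observed covariances equal the true-score covariances, so only the own-variance terms attenuate.
True-score variance = [3²·4.4²·0.91 + 2²·5.5²·0.63 + 13.7²·0.76 + 3²·5.8²·0.79] + 591.776 = 616.613 + 591.776 = 1208.39.
Reliability = 1208.39 / 1377.47 = 0.877.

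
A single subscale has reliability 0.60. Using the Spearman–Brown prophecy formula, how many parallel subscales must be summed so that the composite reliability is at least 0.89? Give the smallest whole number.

k ≥ ρ*(1−ρ₁)/(ρ₁(1−ρ*)) = 0.89·0.40 / (0.60·0.11) = 5.394.
Smallest integer k = 6.

6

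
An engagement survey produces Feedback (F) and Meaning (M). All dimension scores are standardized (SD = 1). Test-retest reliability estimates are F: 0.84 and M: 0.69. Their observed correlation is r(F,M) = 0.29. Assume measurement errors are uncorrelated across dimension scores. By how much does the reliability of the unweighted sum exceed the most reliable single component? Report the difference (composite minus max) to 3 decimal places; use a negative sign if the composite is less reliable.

Var(sum) = 2 + 0.58 = 2.58; true-score variance = 1.53 + 0.58 = 2.11; composite reliability = 0.8178.
Max component reliability = 0.8400.
Difference = 0.8178 − 0.8400 = -0.022.

-0.022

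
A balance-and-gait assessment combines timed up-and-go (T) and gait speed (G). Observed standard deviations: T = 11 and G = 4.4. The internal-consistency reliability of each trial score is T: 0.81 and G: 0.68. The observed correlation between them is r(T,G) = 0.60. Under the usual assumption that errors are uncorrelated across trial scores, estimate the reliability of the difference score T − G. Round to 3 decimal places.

0.645

Var(T−G) = 11² + 4.4² − 2·11·4.4·0.60 = 140.36 − 58.08 = 82.28.
Because errors are independent across components, Cov(Tᵢ,Tⱼ) = Cov(Xᵢ,Xⱼ); the off-diagonal part of the true-score variance is the same as above.
True-score variance = [11²·0.81 + 4.4²·0.68] − 58.08 = 111.175 − 58.08 = 53.0948.
Reliability = 53.0948 / 82.28 = 0.645.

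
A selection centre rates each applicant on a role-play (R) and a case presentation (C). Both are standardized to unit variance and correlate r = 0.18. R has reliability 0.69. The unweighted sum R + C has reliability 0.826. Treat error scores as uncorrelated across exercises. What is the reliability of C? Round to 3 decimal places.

0.899

Var(R+C) = 2 + 2·0.18 = 2.360.
True-score variance = ρ_R + ρ_C + 2·0.18, so 0.826 = (0.69 + ρ_C + 0.36) / 2.360.
ρ_C = 0.826·2.360 − 0.69 − 0.36 = 0.899.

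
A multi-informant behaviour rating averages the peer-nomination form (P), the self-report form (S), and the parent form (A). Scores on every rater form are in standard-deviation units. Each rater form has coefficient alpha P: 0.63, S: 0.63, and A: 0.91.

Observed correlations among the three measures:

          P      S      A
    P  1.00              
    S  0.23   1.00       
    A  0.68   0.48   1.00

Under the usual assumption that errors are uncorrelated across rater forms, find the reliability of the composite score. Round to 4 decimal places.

Var(P+S+A) = 3 + 2·[0.23 + 0.68 + 0.48] = 3 + 2.78 = 5.78.
Under uncorrelated errors the observed covariances equal the true-score covariances, so only the own-variance terms attenuate.
True-score variance = [0.63 + 0.63 + 0.91] + 2.78 = 2.17 + 2.78 = 4.95.
Reliability = 4.95 / 5.78 = 0.8564.

0.8564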